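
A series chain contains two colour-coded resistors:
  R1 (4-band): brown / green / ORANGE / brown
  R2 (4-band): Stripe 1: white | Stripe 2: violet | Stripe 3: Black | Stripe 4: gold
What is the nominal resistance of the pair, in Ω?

R1: brown, green → 15; orange ×10^3 → 15000 Ω.
R2: white, violet → 97; black ×1 → 97 Ω.
Series: 15000 + 97 = 15097 Ω.

15097 Ω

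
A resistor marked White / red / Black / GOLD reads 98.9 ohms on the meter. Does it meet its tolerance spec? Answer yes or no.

no

White → 9 (first significant figure)
Red → 2 (second significant figure)
Black → ×1 multiplier
Gold → ±5% tolerance
92 × 1 = 92 Ω
Allowed range: 87.4 Ω to 96.6 Ω.
98.9 ohms lies outside that range.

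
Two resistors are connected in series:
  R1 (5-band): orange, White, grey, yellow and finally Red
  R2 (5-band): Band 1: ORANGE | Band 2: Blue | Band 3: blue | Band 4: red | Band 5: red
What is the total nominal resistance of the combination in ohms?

R1: orange, white, grey → 398; yellow ×10^4 → 3980000 Ω.
R2: orange, blue, blue → 366; red ×10^2 → 36600 Ω.
Series: 3980000 + 36600 = 4016600 Ω.

4016600 Ω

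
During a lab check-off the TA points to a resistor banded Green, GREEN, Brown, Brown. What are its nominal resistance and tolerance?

Green → 5 (first significant figure)
Green → 5 (second significant figure)
Brown → ×10 multiplier
Brown → ±1% tolerance
55 × 10 = 550 Ω

550 Ω ±1%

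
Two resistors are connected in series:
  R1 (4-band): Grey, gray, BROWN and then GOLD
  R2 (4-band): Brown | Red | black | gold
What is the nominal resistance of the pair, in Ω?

R1: grey, grey → 88; brown ×10 → 880 Ω.
R2: brown, red → 12; black ×1 → 12 Ω.
Series: 880 + 12 = 892 Ω.

892 Ω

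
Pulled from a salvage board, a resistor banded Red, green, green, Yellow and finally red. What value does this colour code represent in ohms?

2550000 Ω

Red → 2 (first significant figure)
Green → 5 (second significant figure)
Green → 5 (third significant figure)
Yellow → ×10^4 multiplier
255 × 10000 = 2550000 Ω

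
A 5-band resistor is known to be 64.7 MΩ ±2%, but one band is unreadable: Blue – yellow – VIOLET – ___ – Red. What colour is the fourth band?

64700000 Ω = 647 × 10^5.
The fourth band is the multiplier, 10^5, which is green.

green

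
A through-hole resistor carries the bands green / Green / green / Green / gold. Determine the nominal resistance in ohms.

Green → 5 (first significant figure)
Green → 5 (second significant figure)
Green → 5 (third significant figure)
Green → ×10^5 multiplier
555 × 100000 = 55500000 Ω

55500000 Ω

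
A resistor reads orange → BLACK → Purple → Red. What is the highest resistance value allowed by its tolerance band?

306000000 Ω

Orange → 3 (first significant figure)
Black → 0 (second significant figure)
Violet → ×10^7 multiplier
Red → ±2% tolerance
30 × 10000000 = 300000000 Ω
Highest = 300000000 × (1 + 2/100) = 306000000 Ω.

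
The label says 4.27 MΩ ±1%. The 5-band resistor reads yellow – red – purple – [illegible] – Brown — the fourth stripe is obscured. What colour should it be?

4270000 Ω = 427 × 10^4.
The fourth band is the multiplier, 10^4, which is yellow.

yellow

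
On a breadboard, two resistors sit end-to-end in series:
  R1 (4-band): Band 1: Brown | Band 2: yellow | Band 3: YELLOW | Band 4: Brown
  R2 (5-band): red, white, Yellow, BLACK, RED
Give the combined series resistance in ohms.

140294 Ω

R1: brown, yellow → 14; yellow ×10^4 → 140000 Ω.
R2: red, white, yellow → 294; black ×1 → 294 Ω.
Series: 140000 + 294 = 140294 Ω.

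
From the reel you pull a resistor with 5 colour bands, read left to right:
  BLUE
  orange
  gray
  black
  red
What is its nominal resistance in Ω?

638 Ω

Blue → 6 (first significant figure)
Orange → 3 (second significant figure)
Grey → 8 (third significant figure)
Black → ×1 multiplier
638 × 1 = 638 Ω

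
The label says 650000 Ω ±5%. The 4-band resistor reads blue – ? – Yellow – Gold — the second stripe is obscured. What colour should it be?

650000 Ω = 65 × 10^4.
The second band gives digit 5 of the significand, and 5 is green.

green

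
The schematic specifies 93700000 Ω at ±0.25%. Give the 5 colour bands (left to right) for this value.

93700000 Ω = 937 × 10^5.
9 → white
3 → orange
7 → violet
Multiplier 10^5 → green.
±0.25% tolerance → blue.

white, orange, violet, green, blue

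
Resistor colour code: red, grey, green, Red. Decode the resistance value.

2800000 Ω

Red → 2 (first significant figure)
Grey → 8 (second significant figure)
Green → ×10^5 multiplier
28 × 100000 = 2800000 Ω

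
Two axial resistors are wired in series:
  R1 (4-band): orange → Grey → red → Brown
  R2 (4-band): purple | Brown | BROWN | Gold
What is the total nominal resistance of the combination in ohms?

R1: orange, grey → 38; red ×10^2 → 3800 Ω.
R2: violet, brown → 71; brown ×10 → 710 Ω.
Series: 3800 + 710 = 4510 Ω.

4510 Ω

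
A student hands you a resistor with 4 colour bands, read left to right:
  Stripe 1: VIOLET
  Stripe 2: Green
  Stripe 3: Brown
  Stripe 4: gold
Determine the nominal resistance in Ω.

750 Ω

Violet → 7 (first significant figure)
Green → 5 (second significant figure)
Brown → ×10 multiplier
75 × 10 = 750 Ω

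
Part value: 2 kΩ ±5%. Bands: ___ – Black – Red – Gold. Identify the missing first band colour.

2000 Ω = 20 × 10^2.
The first band gives digit 2 of the significand, and 2 is red.

red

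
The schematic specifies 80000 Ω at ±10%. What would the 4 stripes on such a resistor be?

grey, black, orange, silver

80000 Ω = 80 × 10^3.
8 → grey
0 → black
Multiplier 10^3 → orange.
±10% tolerance → silver.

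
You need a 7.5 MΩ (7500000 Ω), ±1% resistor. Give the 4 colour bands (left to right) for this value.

7500000 Ω = 75 × 10^5.
7 → violet
5 → green
Multiplier 10^5 → green.
±1% tolerance → brown.

violet, green, green, brown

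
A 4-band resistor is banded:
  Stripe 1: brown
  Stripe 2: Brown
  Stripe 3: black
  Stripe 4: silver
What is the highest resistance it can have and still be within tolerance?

12.1 Ω

Brown → 1 (first significant figure)
Brown → 1 (second significant figure)
Black → ×1 multiplier
Silver → ±10% tolerance
11 × 1 = 11 Ω
Highest = 11 × (1 + 10/100) = 12.1 Ω.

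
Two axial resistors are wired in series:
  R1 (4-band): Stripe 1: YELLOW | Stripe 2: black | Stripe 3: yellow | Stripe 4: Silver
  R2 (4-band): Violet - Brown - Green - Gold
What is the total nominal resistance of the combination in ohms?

7500000 Ω

R1: yellow, black → 40; yellow ×10^4 → 400000 Ω.
R2: violet, brown → 71; green ×10^5 → 7100000 Ω.
Series: 400000 + 7100000 = 7500000 Ω.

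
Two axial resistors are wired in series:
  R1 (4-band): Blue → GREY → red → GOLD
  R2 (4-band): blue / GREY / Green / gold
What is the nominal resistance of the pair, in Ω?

6806800 Ω

R1: blue, grey → 68; red ×10^2 → 6800 Ω.
R2: blue, grey → 68; green ×10^5 → 6800000 Ω.
Series: 6800 + 6800000 = 6806800 Ω.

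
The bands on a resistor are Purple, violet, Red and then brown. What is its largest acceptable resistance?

Violet → 7 (first significant figure)
Violet → 7 (second significant figure)
Red → ×10^2 multiplier
Brown → ±1% tolerance
77 × 100 = 7700 Ω
Largest = 7700 × (1 + 1/100) = 7777 Ω.

7777 Ω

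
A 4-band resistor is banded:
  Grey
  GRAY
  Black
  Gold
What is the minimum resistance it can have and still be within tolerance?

Grey → 8 (first significant figure)
Grey → 8 (second significant figure)
Black → ×1 multiplier
Gold → ±5% tolerance
88 × 1 = 88 Ω
Minimum = 88 × (1 − 5/100) = 83.6 Ω.

83.6 Ω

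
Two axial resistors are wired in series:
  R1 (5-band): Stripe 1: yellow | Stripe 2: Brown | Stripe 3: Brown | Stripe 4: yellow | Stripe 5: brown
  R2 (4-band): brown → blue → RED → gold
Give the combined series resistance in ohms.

4111600 Ω

R1: yellow, brown, brown → 411; yellow ×10^4 → 4110000 Ω.
R2: brown, blue → 16; red ×10^2 → 1600 Ω.
Series: 4110000 + 1600 = 4111600 Ω.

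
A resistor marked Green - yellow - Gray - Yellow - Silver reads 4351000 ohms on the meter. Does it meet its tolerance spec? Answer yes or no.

no

Green → 5 (first significant figure)
Yellow → 4 (second significant figure)
Grey → 8 (third significant figure)
Yellow → ×10^4 multiplier
Silver → ±10% tolerance
548 × 10000 = 5480000 Ω
Allowed range: 4932000 Ω to 6028000 Ω.
4351000 ohms lies outside that range.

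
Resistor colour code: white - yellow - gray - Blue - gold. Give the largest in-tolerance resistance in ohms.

995400000 Ω

White → 9 (first significant figure)
Yellow → 4 (second significant figure)
Grey → 8 (third significant figure)
Blue → ×10^6 multiplier
Gold → ±5% tolerance
948 × 1000000 = 948000000 Ω
Largest = 948000000 × (1 + 5/100) = 995400000 Ω.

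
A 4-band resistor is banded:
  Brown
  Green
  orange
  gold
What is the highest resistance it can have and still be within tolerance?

Brown → 1 (first significant figure)
Green → 5 (second significant figure)
Orange → ×10^3 multiplier
Gold → ±5% tolerance
15 × 1000 = 15000 Ω
Highest = 15000 × (1 + 5/100) = 15750 Ω.

15750 Ω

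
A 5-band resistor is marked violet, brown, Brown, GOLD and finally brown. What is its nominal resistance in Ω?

71.1 Ω

Violet → 7 (first significant figure)
Brown → 1 (second significant figure)
Brown → 1 (third significant figure)
Gold → ×0.1 multiplier
711 × 0.1 = 71.1 Ω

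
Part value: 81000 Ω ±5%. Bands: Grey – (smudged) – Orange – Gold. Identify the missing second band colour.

brown

81000 Ω = 81 × 10^3.
The second band gives digit 1 of the significand, and 1 is brown.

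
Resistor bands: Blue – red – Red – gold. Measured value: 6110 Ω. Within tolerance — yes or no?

yes

Blue → 6 (first significant figure)
Red → 2 (second significant figure)
Red → ×10^2 multiplier
Gold → ±5% tolerance
62 × 100 = 6200 Ω
Allowed range: 5890 Ω to 6510 Ω.
6110 Ω lies inside that range.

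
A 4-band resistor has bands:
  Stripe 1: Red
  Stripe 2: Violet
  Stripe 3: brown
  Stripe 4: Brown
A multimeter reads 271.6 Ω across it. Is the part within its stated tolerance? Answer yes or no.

Red → 2 (first significant figure)
Violet → 7 (second significant figure)
Brown → ×10 multiplier
Brown → ±1% tolerance
27 × 10 = 270 Ω
Allowed range: 267.3 Ω to 272.7 Ω.
271.6 Ω lies inside that range.

yes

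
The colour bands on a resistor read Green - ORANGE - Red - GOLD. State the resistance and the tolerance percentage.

5300 Ω ±5%

Green → 5 (first significant figure)
Orange → 3 (second significant figure)
Red → ×10^2 multiplier
Gold → ±5% tolerance
53 × 100 = 5300 Ω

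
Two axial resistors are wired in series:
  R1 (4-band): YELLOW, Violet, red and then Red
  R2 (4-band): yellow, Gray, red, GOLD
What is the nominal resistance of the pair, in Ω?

R1: yellow, violet → 47; red ×10^2 → 4700 Ω.
R2: yellow, grey → 48; red ×10^2 → 4800 Ω.
Series: 4700 + 4800 = 9500 Ω.

9500 Ω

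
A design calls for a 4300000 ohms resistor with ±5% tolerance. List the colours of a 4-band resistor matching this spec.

4300000 Ω = 43 × 10^5.
4 → yellow
3 → orange
Multiplier 10^5 → green.
±5% tolerance → gold.

yellow, orange, green, gold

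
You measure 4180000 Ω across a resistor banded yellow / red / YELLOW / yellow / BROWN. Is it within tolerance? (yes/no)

no

Yellow → 4 (first significant figure)
Red → 2 (second significant figure)
Yellow → 4 (third significant figure)
Yellow → ×10^4 multiplier
Brown → ±1% tolerance
424 × 10000 = 4240000 Ω
Allowed range: 4197600 Ω to 4282400 Ω.
4180000 Ω lies outside that range.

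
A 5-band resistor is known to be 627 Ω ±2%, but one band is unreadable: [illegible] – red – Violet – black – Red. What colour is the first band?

627 Ω = 627 × 10^0.
The first band gives digit 6 of the significand, and 6 is blue.

blue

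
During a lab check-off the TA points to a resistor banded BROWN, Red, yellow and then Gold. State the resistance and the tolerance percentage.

Brown → 1 (first significant figure)
Red → 2 (second significant figure)
Yellow → ×10^4 multiplier
Gold → ±5% tolerance
12 × 10000 = 120000 Ω

120000 Ω ±5%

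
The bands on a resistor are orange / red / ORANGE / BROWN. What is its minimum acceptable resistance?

31680 Ω

Orange → 3 (first significant figure)
Red → 2 (second significant figure)
Orange → ×10^3 multiplier
Brown → ±1% tolerance
32 × 1000 = 32000 Ω
Minimum = 32000 × (1 − 1/100) = 31680 Ω.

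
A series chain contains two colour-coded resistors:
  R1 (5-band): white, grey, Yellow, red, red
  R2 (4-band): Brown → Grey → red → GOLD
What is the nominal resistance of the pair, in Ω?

R1: white, grey, yellow → 984; red ×10^2 → 98400 Ω.
R2: brown, grey → 18; red ×10^2 → 1800 Ω.
Series: 98400 + 1800 = 100200 Ω.

100200 Ω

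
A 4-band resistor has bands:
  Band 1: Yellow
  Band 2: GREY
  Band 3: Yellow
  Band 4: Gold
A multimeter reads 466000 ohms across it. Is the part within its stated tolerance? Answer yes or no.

Yellow → 4 (first significant figure)
Grey → 8 (second significant figure)
Yellow → ×10^4 multiplier
Gold → ±5% tolerance
48 × 10000 = 480000 Ω
Allowed range: 456000 Ω to 504000 Ω.
466000 ohms lies inside that range.

yes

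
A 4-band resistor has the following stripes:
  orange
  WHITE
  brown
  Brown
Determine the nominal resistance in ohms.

Orange → 3 (first significant figure)
White → 9 (second significant figure)
Brown → ×10 multiplier
39 × 10 = 390 Ω

390 Ω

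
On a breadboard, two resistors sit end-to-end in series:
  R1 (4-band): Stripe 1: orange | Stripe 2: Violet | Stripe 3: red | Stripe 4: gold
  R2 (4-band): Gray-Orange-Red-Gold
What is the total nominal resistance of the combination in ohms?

R1: orange, violet → 37; red ×10^2 → 3700 Ω.
R2: grey, orange → 83; red ×10^2 → 8300 Ω.
Series: 3700 + 8300 = 12000 Ω.

12000 Ω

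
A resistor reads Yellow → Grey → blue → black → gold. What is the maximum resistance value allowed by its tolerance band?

510.3 Ω

Yellow → 4 (first significant figure)
Grey → 8 (second significant figure)
Blue → 6 (third significant figure)
Black → ×1 multiplier
Gold → ±5% tolerance
486 × 1 = 486 Ω
Maximum = 486 × (1 + 5/100) = 510.3 Ω.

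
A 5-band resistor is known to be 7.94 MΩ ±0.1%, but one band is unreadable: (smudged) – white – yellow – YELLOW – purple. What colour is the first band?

violet

7940000 Ω = 794 × 10^4.
The first band gives digit 7 of the significand, and 7 is violet.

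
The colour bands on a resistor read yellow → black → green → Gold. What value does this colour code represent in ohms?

4000000 Ω

Yellow → 4 (first significant figure)
Black → 0 (second significant figure)
Green → ×10^5 multiplier
40 × 100000 = 4000000 Ω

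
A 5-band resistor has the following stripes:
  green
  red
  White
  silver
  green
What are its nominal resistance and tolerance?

5.29 Ω ±0.5%

Green → 5 (first significant figure)
Red → 2 (second significant figure)
White → 9 (third significant figure)
Silver → ×0.01 multiplier
Green → ±0.5% tolerance
529 × 0.01 = 5.29 Ω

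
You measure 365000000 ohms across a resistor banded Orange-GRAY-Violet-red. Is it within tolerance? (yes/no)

no

Orange → 3 (first significant figure)
Grey → 8 (second significant figure)
Violet → ×10^7 multiplier
Red → ±2% tolerance
38 × 10000000 = 380000000 Ω
Allowed range: 372400000 Ω to 387600000 Ω.
365000000 ohms lies outside that range.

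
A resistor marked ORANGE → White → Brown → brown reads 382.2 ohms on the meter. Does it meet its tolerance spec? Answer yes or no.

Orange → 3 (first significant figure)
White → 9 (second significant figure)
Brown → ×10 multiplier
Brown → ±1% tolerance
39 × 10 = 390 Ω
Allowed range: 386.1 Ω to 393.9 Ω.
382.2 ohms lies outside that range.

no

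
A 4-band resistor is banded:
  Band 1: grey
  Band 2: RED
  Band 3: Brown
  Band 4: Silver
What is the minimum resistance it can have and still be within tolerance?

738 Ω

Grey → 8 (first significant figure)
Red → 2 (second significant figure)
Brown → ×10 multiplier
Silver → ±10% tolerance
82 × 10 = 820 Ω
Minimum = 820 × (1 − 10/100) = 738 Ω.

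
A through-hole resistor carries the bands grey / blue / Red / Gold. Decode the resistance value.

8600 Ω

Grey → 8 (first significant figure)
Blue → 6 (second significant figure)
Red → ×10^2 multiplier
86 × 100 = 8600 Ω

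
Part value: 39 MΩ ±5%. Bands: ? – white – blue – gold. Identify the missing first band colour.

orange

39000000 Ω = 39 × 10^6.
The first band gives digit 3 of the significand, and 3 is orange.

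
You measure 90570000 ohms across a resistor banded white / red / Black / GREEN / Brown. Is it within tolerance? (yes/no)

no

White → 9 (first significant figure)
Red → 2 (second significant figure)
Black → 0 (third significant figure)
Green → ×10^5 multiplier
Brown → ±1% tolerance
920 × 100000 = 92000000 Ω
Allowed range: 91080000 Ω to 92920000 Ω.
90570000 ohms lies outside that range.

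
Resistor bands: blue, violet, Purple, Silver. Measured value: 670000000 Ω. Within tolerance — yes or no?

yes

Blue → 6 (first significant figure)
Violet → 7 (second significant figure)
Violet → ×10^7 multiplier
Silver → ±10% tolerance
67 × 10000000 = 670000000 Ω
Allowed range: 603000000 Ω to 737000000 Ω.
670000000 Ω lies inside that range.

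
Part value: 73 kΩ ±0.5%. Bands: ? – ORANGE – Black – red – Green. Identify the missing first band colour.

violet

73000 Ω = 730 × 10^2.
The first band gives digit 7 of the significand, and 7 is violet.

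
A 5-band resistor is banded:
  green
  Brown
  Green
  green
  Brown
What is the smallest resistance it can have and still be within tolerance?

50985000 Ω

Green → 5 (first significant figure)
Brown → 1 (second significant figure)
Green → 5 (third significant figure)
Green → ×10^5 multiplier
Brown → ±1% tolerance
515 × 100000 = 51500000 Ω
Smallest = 51500000 × (1 − 1/100) = 50985000 Ω.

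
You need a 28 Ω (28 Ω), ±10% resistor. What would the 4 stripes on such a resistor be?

28 Ω = 28 × 10^0.
2 → red
8 → grey
Multiplier 10^0 → black.
±10% tolerance → silver.

red, grey, black, silver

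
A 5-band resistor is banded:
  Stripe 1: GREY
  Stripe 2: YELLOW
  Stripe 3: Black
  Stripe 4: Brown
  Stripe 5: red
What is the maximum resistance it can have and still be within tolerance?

Grey → 8 (first significant figure)
Yellow → 4 (second significant figure)
Black → 0 (third significant figure)
Brown → ×10 multiplier
Red → ±2% tolerance
840 × 10 = 8400 Ω
Maximum = 8400 × (1 + 2/100) = 8568 Ω.

8568 Ω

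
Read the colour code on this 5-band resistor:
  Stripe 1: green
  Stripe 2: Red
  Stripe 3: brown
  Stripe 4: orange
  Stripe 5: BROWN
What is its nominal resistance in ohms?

521000 Ω

Green → 5 (first significant figure)
Red → 2 (second significant figure)
Brown → 1 (third significant figure)
Orange → ×10^3 multiplier
521 × 1000 = 521000 Ω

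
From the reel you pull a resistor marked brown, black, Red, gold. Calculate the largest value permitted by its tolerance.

1050 Ω

Brown → 1 (first significant figure)
Black → 0 (second significant figure)
Red → ×10^2 multiplier
Gold → ±5% tolerance
10 × 100 = 1000 Ω
Largest = 1000 × (1 + 5/100) = 1050 Ω.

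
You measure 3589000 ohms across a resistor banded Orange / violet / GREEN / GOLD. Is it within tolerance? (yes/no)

yes

Orange → 3 (first significant figure)
Violet → 7 (second significant figure)
Green → ×10^5 multiplier
Gold → ±5% tolerance
37 × 100000 = 3700000 Ω
Allowed range: 3515000 Ω to 3885000 Ω.
3589000 ohms lies inside that range.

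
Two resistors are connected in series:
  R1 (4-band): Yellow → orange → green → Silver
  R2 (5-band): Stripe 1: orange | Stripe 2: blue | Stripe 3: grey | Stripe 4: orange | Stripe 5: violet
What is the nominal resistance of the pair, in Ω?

4668000 Ω

R1: yellow, orange → 43; green ×10^5 → 4300000 Ω.
R2: orange, blue, grey → 368; orange ×10^3 → 368000 Ω.
Series: 4300000 + 368000 = 4668000 Ω.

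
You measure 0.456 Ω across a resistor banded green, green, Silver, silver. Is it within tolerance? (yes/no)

no

Green → 5 (first significant figure)
Green → 5 (second significant figure)
Silver → ×0.01 multiplier
Silver → ±10% tolerance
55 × 0.01 = 0.55 Ω
Allowed range: 0.495 Ω to 0.605 Ω.
0.456 Ω lies outside that range.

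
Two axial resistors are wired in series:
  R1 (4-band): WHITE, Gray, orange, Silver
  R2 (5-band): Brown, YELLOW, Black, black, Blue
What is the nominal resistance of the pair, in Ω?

98140 Ω

R1: white, grey → 98; orange ×10^3 → 98000 Ω.
R2: brown, yellow, black → 140; black ×1 → 140 Ω.
Series: 98000 + 140 = 98140 Ω.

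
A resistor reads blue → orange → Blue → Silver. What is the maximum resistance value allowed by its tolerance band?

69300000 Ω

Blue → 6 (first significant figure)
Orange → 3 (second significant figure)
Blue → ×10^6 multiplier
Silver → ±10% tolerance
63 × 1000000 = 63000000 Ω
Maximum = 63000000 × (1 + 10/100) = 69300000 Ω.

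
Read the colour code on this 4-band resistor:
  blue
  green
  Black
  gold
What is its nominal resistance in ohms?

Blue → 6 (first significant figure)
Green → 5 (second significant figure)
Black → ×1 multiplier
65 × 1 = 65 Ω

65 Ω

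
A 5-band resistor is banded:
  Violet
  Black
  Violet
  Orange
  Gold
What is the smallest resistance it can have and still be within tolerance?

Violet → 7 (first significant figure)
Black → 0 (second significant figure)
Violet → 7 (third significant figure)
Orange → ×10^3 multiplier
Gold → ±5% tolerance
707 × 1000 = 707000 Ω
Smallest = 707000 × (1 − 5/100) = 671650 Ω.

671650 Ω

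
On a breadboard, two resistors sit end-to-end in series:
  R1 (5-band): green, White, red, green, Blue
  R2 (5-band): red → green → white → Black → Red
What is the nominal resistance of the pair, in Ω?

R1: green, white, red → 592; green ×10^5 → 59200000 Ω.
R2: red, green, white → 259; black ×1 → 259 Ω.
Series: 59200000 + 259 = 59200259 Ω.

59200259 Ω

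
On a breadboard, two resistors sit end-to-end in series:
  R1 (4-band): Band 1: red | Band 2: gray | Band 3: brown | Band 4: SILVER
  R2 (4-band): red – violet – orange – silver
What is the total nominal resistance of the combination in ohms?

27280 Ω

R1: red, grey → 28; brown ×10 → 280 Ω.
R2: red, violet → 27; orange ×10^3 → 27000 Ω.
Series: 280 + 27000 = 27280 Ω.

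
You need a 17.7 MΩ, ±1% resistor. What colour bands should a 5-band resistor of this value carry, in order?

17700000 Ω = 177 × 10^5.
1 → brown
7 → violet
7 → violet
Multiplier 10^5 → green.
±1% tolerance → brown.

brown, violet, violet, green, brown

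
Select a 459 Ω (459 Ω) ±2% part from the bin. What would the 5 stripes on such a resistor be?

459 Ω = 459 × 10^0.
4 → yellow
5 → green
9 → white
Multiplier 10^0 → black.
±2% tolerance → red.

yellow, green, white, black, red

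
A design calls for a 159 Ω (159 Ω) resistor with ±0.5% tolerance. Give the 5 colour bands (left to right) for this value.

brown, green, white, black, green

159 Ω = 159 × 10^0.
1 → brown
5 → green
9 → white
Multiplier 10^0 → black.
±0.5% tolerance → green.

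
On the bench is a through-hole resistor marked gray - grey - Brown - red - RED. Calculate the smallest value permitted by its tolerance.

Grey → 8 (first significant figure)
Grey → 8 (second significant figure)
Brown → 1 (third significant figure)
Red → ×10^2 multiplier
Red → ±2% tolerance
881 × 100 = 88100 Ω
Smallest = 88100 × (1 − 2/100) = 86338 Ω.

86338 Ω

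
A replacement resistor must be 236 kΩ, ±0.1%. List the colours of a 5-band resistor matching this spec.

236000 Ω = 236 × 10^3.
2 → red
3 → orange
6 → blue
Multiplier 10^3 → orange.
±0.1% tolerance → violet.

red, orange, blue, orange, violet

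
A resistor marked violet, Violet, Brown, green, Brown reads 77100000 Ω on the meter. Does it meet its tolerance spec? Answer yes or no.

Violet → 7 (first significant figure)
Violet → 7 (second significant figure)
Brown → 1 (third significant figure)
Green → ×10^5 multiplier
Brown → ±1% tolerance
771 × 100000 = 77100000 Ω
Allowed range: 76329000 Ω to 77871000 Ω.
77100000 Ω lies inside that range.

yes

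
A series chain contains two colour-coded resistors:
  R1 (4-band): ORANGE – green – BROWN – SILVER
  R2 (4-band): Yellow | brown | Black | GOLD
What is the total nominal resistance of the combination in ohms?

R1: orange, green → 35; brown ×10 → 350 Ω.
R2: yellow, brown → 41; black ×1 → 41 Ω.
Series: 350 + 41 = 391 Ω.

391 Ω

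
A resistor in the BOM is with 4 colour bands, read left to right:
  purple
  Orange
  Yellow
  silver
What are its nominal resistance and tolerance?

Violet → 7 (first significant figure)
Orange → 3 (second significant figure)
Yellow → ×10^4 multiplier
Silver → ±10% tolerance
73 × 10000 = 730000 Ω

730000 Ω ±10%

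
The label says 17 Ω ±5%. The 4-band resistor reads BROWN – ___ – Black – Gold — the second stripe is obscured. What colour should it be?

17 Ω = 17 × 10^0.
The second band gives digit 7 of the significand, and 7 is violet.

violet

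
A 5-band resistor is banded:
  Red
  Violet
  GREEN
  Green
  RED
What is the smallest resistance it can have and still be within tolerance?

26950000 Ω

Red → 2 (first significant figure)
Violet → 7 (second significant figure)
Green → 5 (third significant figure)
Green → ×10^5 multiplier
Red → ±2% tolerance
275 × 100000 = 27500000 Ω
Smallest = 27500000 × (1 − 2/100) = 26950000 Ω.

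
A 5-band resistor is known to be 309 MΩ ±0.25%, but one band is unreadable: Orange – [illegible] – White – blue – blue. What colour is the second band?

black

309000000 Ω = 309 × 10^6.
The second band gives digit 0 of the significand, and 0 is black.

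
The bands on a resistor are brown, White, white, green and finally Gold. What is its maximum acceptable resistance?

Brown → 1 (first significant figure)
White → 9 (second significant figure)
White → 9 (third significant figure)
Green → ×10^5 multiplier
Gold → ±5% tolerance
199 × 100000 = 19900000 Ω
Maximum = 19900000 × (1 + 5/100) = 20895000 Ω.

20895000 Ω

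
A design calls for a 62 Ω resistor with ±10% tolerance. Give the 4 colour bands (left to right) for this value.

blue, red, black, silver

62 Ω = 62 × 10^0.
6 → blue
2 → red
Multiplier 10^0 → black.
±10% tolerance → silver.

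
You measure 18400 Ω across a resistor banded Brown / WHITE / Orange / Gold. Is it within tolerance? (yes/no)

Brown → 1 (first significant figure)
White → 9 (second significant figure)
Orange → ×10^3 multiplier
Gold → ±5% tolerance
19 × 1000 = 19000 Ω
Allowed range: 18050 Ω to 19950 Ω.
18400 Ω lies inside that range.

yes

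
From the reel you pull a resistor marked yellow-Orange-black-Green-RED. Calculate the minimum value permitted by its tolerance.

42140000 Ω

Yellow → 4 (first significant figure)
Orange → 3 (second significant figure)
Black → 0 (third significant figure)
Green → ×10^5 multiplier
Red → ±2% tolerance
430 × 100000 = 43000000 Ω
Minimum = 43000000 × (1 − 2/100) = 42140000 Ω.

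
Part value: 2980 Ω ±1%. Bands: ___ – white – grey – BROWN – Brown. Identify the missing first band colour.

2980 Ω = 298 × 10^1.
The first band gives digit 2 of the significand, and 2 is red.

red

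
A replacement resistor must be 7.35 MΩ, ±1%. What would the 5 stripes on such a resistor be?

violet, orange, green, yellow, brown

7350000 Ω = 735 × 10^4.
7 → violet
3 → orange
5 → green
Multiplier 10^4 → yellow.
±1% tolerance → brown.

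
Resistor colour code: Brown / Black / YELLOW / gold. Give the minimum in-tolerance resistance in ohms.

95000 Ω

Brown → 1 (first significant figure)
Black → 0 (second significant figure)
Yellow → ×10^4 multiplier
Gold → ±5% tolerance
10 × 10000 = 100000 Ω
Minimum = 100000 × (1 − 5/100) = 95000 Ω.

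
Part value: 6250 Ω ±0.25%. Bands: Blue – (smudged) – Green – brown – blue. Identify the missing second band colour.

6250 Ω = 625 × 10^1.
The second band gives digit 2 of the significand, and 2 is red.

red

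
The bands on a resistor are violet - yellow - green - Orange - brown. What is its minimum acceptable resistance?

737550 Ω

Violet → 7 (first significant figure)
Yellow → 4 (second significant figure)
Green → 5 (third significant figure)
Orange → ×10^3 multiplier
Brown → ±1% tolerance
745 × 1000 = 745000 Ω
Minimum = 745000 × (1 − 1/100) = 737550 Ω.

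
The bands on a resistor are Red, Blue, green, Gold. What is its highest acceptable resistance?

Red → 2 (first significant figure)
Blue → 6 (second significant figure)
Green → ×10^5 multiplier
Gold → ±5% tolerance
26 × 100000 = 2600000 Ω
Highest = 2600000 × (1 + 5/100) = 2730000 Ω.

2730000 Ω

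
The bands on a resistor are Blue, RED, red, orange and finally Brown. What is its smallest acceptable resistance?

Blue → 6 (first significant figure)
Red → 2 (second significant figure)
Red → 2 (third significant figure)
Orange → ×10^3 multiplier
Brown → ±1% tolerance
622 × 1000 = 622000 Ω
Smallest = 622000 × (1 − 1/100) = 615780 Ω.

615780 Ω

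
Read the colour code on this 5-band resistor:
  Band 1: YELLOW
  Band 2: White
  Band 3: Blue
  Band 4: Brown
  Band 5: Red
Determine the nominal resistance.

Yellow → 4 (first significant figure)
White → 9 (second significant figure)
Blue → 6 (third significant figure)
Brown → ×10 multiplier
496 × 10 = 4960 Ω

4960 Ω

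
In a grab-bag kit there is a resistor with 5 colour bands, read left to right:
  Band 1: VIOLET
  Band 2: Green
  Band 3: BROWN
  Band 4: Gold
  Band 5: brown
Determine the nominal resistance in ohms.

75.1 Ω

Violet → 7 (first significant figure)
Green → 5 (second significant figure)
Brown → 1 (third significant figure)
Gold → ×0.1 multiplier
751 × 0.1 = 75.1 Ω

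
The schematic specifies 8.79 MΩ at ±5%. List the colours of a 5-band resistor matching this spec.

8790000 Ω = 879 × 10^4.
8 → grey
7 → violet
9 → white
Multiplier 10^4 → yellow.
±5% tolerance → gold.

grey, violet, white, yellow, gold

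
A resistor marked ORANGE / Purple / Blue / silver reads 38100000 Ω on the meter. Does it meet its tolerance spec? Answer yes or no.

Orange → 3 (first significant figure)
Violet → 7 (second significant figure)
Blue → ×10^6 multiplier
Silver → ±10% tolerance
37 × 1000000 = 37000000 Ω
Allowed range: 33300000 Ω to 40700000 Ω.
38100000 Ω lies inside that range.

yes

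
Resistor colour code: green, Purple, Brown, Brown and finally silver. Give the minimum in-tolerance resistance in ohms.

5139 Ω

Green → 5 (first significant figure)
Violet → 7 (second significant figure)
Brown → 1 (third significant figure)
Brown → ×10 multiplier
Silver → ±10% tolerance
571 × 10 = 5710 Ω
Minimum = 5710 × (1 − 10/100) = 5139 Ω.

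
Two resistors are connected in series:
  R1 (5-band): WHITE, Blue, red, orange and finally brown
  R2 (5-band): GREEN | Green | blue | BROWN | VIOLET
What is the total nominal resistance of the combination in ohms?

R1: white, blue, red → 962; orange ×10^3 → 962000 Ω.
R2: green, green, blue → 556; brown ×10 → 5560 Ω.
Series: 962000 + 5560 = 967560 Ω.

967560 Ω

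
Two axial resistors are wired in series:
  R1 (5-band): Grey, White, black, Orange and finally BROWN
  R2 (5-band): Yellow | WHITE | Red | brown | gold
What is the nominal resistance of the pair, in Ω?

894920 Ω

R1: grey, white, black → 890; orange ×10^3 → 890000 Ω.
R2: yellow, white, red → 492; brown ×10 → 4920 Ω.
Series: 890000 + 4920 = 894920 Ω.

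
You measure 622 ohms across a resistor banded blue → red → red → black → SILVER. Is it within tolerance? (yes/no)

Blue → 6 (first significant figure)
Red → 2 (second significant figure)
Red → 2 (third significant figure)
Black → ×1 multiplier
Silver → ±10% tolerance
622 × 1 = 622 Ω
Allowed range: 559.8 Ω to 684.2 Ω.
622 ohms lies inside that range.

yes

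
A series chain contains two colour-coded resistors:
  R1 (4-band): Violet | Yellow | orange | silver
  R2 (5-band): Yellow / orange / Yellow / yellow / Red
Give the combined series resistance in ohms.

4414000 Ω

R1: violet, yellow → 74; orange ×10^3 → 74000 Ω.
R2: yellow, orange, yellow → 434; yellow ×10^4 → 4340000 Ω.
Series: 74000 + 4340000 = 4414000 Ω.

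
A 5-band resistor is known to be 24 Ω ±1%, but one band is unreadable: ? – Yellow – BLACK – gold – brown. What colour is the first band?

red

24 Ω = 240 × 10^-1.
The first band gives digit 2 of the significand, and 2 is red.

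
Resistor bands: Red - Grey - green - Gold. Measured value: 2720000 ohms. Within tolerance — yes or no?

yes

Red → 2 (first significant figure)
Grey → 8 (second significant figure)
Green → ×10^5 multiplier
Gold → ±5% tolerance
28 × 100000 = 2800000 Ω
Allowed range: 2660000 Ω to 2940000 Ω.
2720000 ohms lies inside that range.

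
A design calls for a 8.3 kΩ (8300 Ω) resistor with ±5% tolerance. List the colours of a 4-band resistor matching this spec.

8300 Ω = 83 × 10^2.
8 → grey
3 → orange
Multiplier 10^2 → red.
±5% tolerance → gold.

grey, orange, red, gold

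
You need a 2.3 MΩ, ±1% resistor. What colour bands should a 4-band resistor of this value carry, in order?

2300000 Ω = 23 × 10^5.
2 → red
3 → orange
Multiplier 10^5 → green.
±1% tolerance → brown.

red, orange, green, brown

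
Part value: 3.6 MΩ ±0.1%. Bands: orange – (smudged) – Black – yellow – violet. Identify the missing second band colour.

3600000 Ω = 360 × 10^4.
The second band gives digit 6 of the significand, and 6 is blue.

blue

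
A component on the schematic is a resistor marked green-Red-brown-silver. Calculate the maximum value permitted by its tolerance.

572 Ω

Green → 5 (first significant figure)
Red → 2 (second significant figure)
Brown → ×10 multiplier
Silver → ±10% tolerance
52 × 10 = 520 Ω
Maximum = 520 × (1 + 10/100) = 572 Ω.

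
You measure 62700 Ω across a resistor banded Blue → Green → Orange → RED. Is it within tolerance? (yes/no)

Blue → 6 (first significant figure)
Green → 5 (second significant figure)
Orange → ×10^3 multiplier
Red → ±2% tolerance
65 × 1000 = 65000 Ω
Allowed range: 63700 Ω to 66300 Ω.
62700 Ω lies outside that range.

no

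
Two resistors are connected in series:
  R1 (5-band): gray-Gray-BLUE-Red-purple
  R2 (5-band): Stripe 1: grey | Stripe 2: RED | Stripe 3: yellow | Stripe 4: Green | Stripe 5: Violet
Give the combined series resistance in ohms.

82488600 Ω

R1: grey, grey, blue → 886; red ×10^2 → 88600 Ω.
R2: grey, red, yellow → 824; green ×10^5 → 82400000 Ω.
Series: 88600 + 82400000 = 82488600 Ω.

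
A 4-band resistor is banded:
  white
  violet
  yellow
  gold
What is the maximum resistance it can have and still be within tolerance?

1018500 Ω

White → 9 (first significant figure)
Violet → 7 (second significant figure)
Yellow → ×10^4 multiplier
Gold → ±5% tolerance
97 × 10000 = 970000 Ω
Maximum = 970000 × (1 + 5/100) = 1018500 Ω.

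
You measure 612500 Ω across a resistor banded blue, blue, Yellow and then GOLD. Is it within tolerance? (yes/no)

Blue → 6 (first significant figure)
Blue → 6 (second significant figure)
Yellow → ×10^4 multiplier
Gold → ±5% tolerance
66 × 10000 = 660000 Ω
Allowed range: 627000 Ω to 693000 Ω.
612500 Ω lies outside that range.

no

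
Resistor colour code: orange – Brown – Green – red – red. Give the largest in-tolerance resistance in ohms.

Orange → 3 (first significant figure)
Brown → 1 (second significant figure)
Green → 5 (third significant figure)
Red → ×10^2 multiplier
Red → ±2% tolerance
315 × 100 = 31500 Ω
Largest = 31500 × (1 + 2/100) = 32130 Ω.

32130 Ω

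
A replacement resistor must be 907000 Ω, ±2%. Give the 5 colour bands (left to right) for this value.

907000 Ω = 907 × 10^3.
9 → white
0 → black
7 → violet
Multiplier 10^3 → orange.
±2% tolerance → red.

white, black, violet, orange, red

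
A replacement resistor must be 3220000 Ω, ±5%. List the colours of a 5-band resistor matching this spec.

orange, red, red, yellow, gold

3220000 Ω = 322 × 10^4.
3 → orange
2 → red
2 → red
Multiplier 10^4 → yellow.
±5% tolerance → gold.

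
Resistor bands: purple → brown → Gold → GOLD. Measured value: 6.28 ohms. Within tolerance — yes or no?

no

Violet → 7 (first significant figure)
Brown → 1 (second significant figure)
Gold → ×0.1 multiplier
Gold → ±5% tolerance
71 × 0.1 = 7.1 Ω
Allowed range: 6.745 Ω to 7.455 Ω.
6.28 ohms lies outside that range.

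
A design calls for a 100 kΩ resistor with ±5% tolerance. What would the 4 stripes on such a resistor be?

brown, black, yellow, gold

100000 Ω = 10 × 10^4.
1 → brown
0 → black
Multiplier 10^4 → yellow.
±5% tolerance → gold.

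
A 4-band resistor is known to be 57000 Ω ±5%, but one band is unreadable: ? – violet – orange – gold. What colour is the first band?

57000 Ω = 57 × 10^3.
The first band gives digit 5 of the significand, and 5 is green.

green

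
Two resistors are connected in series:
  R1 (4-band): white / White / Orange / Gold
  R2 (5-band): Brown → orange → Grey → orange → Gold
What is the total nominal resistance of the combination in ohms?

237000 Ω

R1: white, white → 99; orange ×10^3 → 99000 Ω.
R2: brown, orange, grey → 138; orange ×10^3 → 138000 Ω.
Series: 99000 + 138000 = 237000 Ω.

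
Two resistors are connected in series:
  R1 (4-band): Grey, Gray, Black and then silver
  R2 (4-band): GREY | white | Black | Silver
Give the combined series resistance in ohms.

177 Ω

R1: grey, grey → 88; black ×1 → 88 Ω.
R2: grey, white → 89; black ×1 → 89 Ω.
Series: 88 + 89 = 177 Ω.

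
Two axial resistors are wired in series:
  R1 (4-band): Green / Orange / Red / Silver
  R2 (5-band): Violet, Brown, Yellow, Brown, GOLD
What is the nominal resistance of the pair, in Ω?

R1: green, orange → 53; red ×10^2 → 5300 Ω.
R2: violet, brown, yellow → 714; brown ×10 → 7140 Ω.
Series: 5300 + 7140 = 12440 Ω.

12440 Ω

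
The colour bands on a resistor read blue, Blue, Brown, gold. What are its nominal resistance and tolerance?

660 Ω ±5%

Blue → 6 (first significant figure)
Blue → 6 (second significant figure)
Brown → ×10 multiplier
Gold → ±5% tolerance
66 × 10 = 660 Ω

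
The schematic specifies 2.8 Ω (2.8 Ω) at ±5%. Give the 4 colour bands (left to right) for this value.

red, grey, gold, gold

2.8 Ω = 28 × 10^-1.
2 → red
8 → grey
Multiplier 10^-1 → gold.
±5% tolerance → gold.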